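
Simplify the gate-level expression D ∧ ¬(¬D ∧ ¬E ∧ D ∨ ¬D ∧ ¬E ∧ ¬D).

D ∧ ¬(¬D ∧ ¬E ∧ D ∨ ¬D ∧ ¬E ∧ ¬D)
= D ∧ ¬(¬D ∧ ¬E)   (distribution)
= D ∧ (D ∨ E)   (De Morgan)
= D   (absorption)

D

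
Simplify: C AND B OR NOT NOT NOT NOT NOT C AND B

C AND B OR NOT NOT NOT NOT NOT C AND B
= C AND B OR NOT NOT NOT C AND B   — double negation
= C AND B OR NOT C AND B   — double negation
= B   — distribution

B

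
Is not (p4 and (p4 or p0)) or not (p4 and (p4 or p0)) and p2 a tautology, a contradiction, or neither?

neither

not (p4 and (p4 or p0)) or not (p4 and (p4 or p0)) and p2
= not (p4 and (p4 or p0))
= not p4
This depends on p4, so it is not a constant.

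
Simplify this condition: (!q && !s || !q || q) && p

(!q && !s || !q || q) && p
= (!q || q) && p   (absorption)
= p   (complement / identity)

p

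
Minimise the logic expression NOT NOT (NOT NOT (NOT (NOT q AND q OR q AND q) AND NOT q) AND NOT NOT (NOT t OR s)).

NOT NOT (NOT NOT (NOT (NOT q AND q OR q AND q) AND NOT q) AND NOT NOT (NOT t OR s))
= NOT (NOT (NOT (NOT q AND q OR q AND q) AND NOT q) OR NOT (NOT t OR s))   (De Morgan)
= NOT (NOT (NOT q AND NOT q) OR NOT (NOT t OR s))   (distribution)
= NOT q AND NOT q AND (NOT t OR s)   (De Morgan)
= NOT q AND (NOT t OR s)   (idempotence)

NOT q AND (NOT t OR s)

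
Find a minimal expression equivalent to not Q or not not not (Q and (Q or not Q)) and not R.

not Q

not Q or not not not (Q and (Q or not Q)) and not R
= not Q or not (Q and (Q or not Q)) and not R   (double negation)
= not Q or not Q and not R   (complement / identity)
= not Q   (absorption)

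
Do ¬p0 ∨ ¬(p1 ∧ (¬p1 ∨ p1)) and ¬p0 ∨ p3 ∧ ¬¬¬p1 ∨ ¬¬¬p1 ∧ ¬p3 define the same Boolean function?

Yes

E1: ¬p0 ∨ ¬(p1 ∧ (¬p1 ∨ p1))
    = ¬p0 ∨ ¬p1
E2: ¬p0 ∨ p3 ∧ ¬¬¬p1 ∨ ¬¬¬p1 ∧ ¬p3
    = ¬p0 ∨ ¬¬¬p1
    = ¬p0 ∨ ¬p1
Both reduce to ¬p0 ∨ ¬p1, so they are equivalent.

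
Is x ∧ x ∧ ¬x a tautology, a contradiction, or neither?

contradiction

x ∧ x ∧ ¬x
= x ∧ ¬x   [idempotence]
= False   [complement]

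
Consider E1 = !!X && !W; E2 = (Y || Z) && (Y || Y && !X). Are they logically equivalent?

E1: !!X && !W
    = X && !W
E2: (Y || Z) && (Y || Y && !X)
    = (Y || Z) && Y
    = Y
These differ: at W=1, X=0, Y=1, Z=0, E1 = 0 but E2 = 1.

No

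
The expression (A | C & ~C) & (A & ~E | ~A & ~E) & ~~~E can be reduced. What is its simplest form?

(A | C & ~C) & (A & ~E | ~A & ~E) & ~~~E
= (A | C & ~C) & ~E & ~~~E   [distribution]
= (A | C & ~C) & ~E & ~E   [double negation]
= (A | C & ~C) & ~E   [idempotence]
= A & ~E   [complement / identity]

A & ~E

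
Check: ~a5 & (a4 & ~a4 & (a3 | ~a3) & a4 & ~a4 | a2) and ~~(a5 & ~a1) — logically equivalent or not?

No

E1: ~a5 & (a4 & ~a4 & (a3 | ~a3) & a4 & ~a4 | a2)
    = ~a5 & (a4 & ~a4 & a4 & ~a4 | a2)
    = ~a5 & (a4 & ~a4 | a2)
    = ~a5 & a2
E2: ~~(a5 & ~a1)
    = a5 & ~a1
These differ: at a1=0, a2=1, a3=0, a4=0, a5=1, E1 = 0 but E2 = 1.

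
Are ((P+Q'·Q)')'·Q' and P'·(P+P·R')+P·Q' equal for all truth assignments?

Yes

E1: ((P+Q'·Q)')'·Q'
    = (P')'·Q'   (complement / identity)
    = P·Q'   (double negation)
E2: P'·(P+P·R')+P·Q'
    = P'·P+P·Q'   (absorption)
    = P·Q'   (complement / identity)
Both reduce to P·Q', so they are equivalent.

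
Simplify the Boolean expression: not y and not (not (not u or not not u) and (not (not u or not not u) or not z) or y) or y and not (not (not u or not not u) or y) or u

not y or u

not y and not (not (not u or not not u) and (not (not u or not not u) or not z) or y) or y and not (not (not u or not not u) or y) or u
= not y and not (not (not u or not not u) or y) or y and not (not (not u or not not u) or y) or u   [absorption]
= not (not (not u or not not u) or y) or u   [distribution]
= not (u and not u or y) or u   [De Morgan]
= not y or u   [complement / identity]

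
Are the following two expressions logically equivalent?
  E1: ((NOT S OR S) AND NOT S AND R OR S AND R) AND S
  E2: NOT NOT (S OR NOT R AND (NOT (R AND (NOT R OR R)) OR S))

E1: ((NOT S OR S) AND NOT S AND R OR S AND R) AND S
    = (NOT S AND R OR S AND R) AND S
    = R AND S
E2: NOT NOT (S OR NOT R AND (NOT (R AND (NOT R OR R)) OR S))
    = NOT NOT (S OR NOT R AND (NOT R OR S))
    = NOT NOT (S OR NOT R)
    = S OR NOT R
These differ: at R=0, S=0, E1 = 0 but E2 = 1.

No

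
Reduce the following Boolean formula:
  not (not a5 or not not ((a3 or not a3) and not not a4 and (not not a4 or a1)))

not (not a5 or not not ((a3 or not a3) and not not a4 and (not not a4 or a1)))
= a5 and not ((a3 or not a3) and not not a4 and (not not a4 or a1))   (De Morgan)
= a5 and not (not not a4 and (not not a4 or a1))   (complement / identity)
= a5 and not not not a4   (absorption)
= a5 and not a4   (double negation)

a5 and not a4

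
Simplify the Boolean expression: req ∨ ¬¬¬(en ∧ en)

req ∨ ¬¬¬(en ∧ en)
= req ∨ ¬¬¬en   [idempotence]
= req ∨ ¬en   [double negation]

req ∨ ¬en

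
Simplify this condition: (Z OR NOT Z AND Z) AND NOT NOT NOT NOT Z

(Z OR NOT Z AND Z) AND NOT NOT NOT NOT Z
= (Z OR NOT Z AND Z) AND NOT NOT Z   — double negation
= Z AND NOT NOT Z   — complement / identity
= Z AND Z   — double negation
= Z   — idempotence

Z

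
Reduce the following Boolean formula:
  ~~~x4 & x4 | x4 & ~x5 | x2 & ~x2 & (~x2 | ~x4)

~~~x4 & x4 | x4 & ~x5 | x2 & ~x2 & (~x2 | ~x4)
= ~~~x4 & x4 | x4 & ~x5 | x2 & ~x2   [absorption]
= ~x4 & x4 | x4 & ~x5 | x2 & ~x2   [double negation]
= ~x4 & x4 | x4 & ~x5   [complement / identity]
= x4 & ~x5   [complement / identity]

x4 & ~x5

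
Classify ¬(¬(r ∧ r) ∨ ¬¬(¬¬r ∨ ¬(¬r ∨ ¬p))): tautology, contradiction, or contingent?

contradiction

¬(¬(r ∧ r) ∨ ¬¬(¬¬r ∨ ¬(¬r ∨ ¬p)))
= ¬(¬(r ∧ r) ∨ ¬(¬r ∧ (¬r ∨ ¬p)))
= r ∧ r ∧ ¬r ∧ (¬r ∨ ¬p)
= r ∧ ¬r ∧ (¬r ∨ ¬p)
= r ∧ ¬r
= False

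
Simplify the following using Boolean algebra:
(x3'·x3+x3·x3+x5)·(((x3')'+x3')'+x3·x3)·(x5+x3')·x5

(x3'·x3+x3·x3+x5)·(((x3')'+x3')'+x3·x3)·(x5+x3')·x5
= (x3'·x3+x3·x3+x5)·(((x3')'+x3')'+x3·x3)·x5   — absorption
= (x3'·x3+x3·x3+x5)·(x3'·x3+x3·x3)·x5   — De Morgan
= (x3'·x3+x3·x3)·x5   — absorption
= x3·x5   — distribution

x3·x5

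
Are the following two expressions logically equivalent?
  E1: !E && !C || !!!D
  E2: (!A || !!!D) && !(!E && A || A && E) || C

No

E1: !E && !C || !!!D
    = !E && !C || !D   [double negation]
E2: (!A || !!!D) && !(!E && A || A && E) || C
    = (!A || !!!D) && !A || C   [distribution]
    = (!A || !D) && !A || C   [double negation]
    = !A || C   [absorption]
These differ: at A=1, C=1, D=1, E=1, E1 = 0 but E2 = 1.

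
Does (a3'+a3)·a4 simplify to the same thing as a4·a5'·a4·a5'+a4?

E1: (a3'+a3)·a4
    = a4   — complement / identity
E2: a4·a5'·a4·a5'+a4
    = a4·a5'+a4   — idempotence
    = a4   — absorption
Both reduce to a4, so they are equivalent.

Yes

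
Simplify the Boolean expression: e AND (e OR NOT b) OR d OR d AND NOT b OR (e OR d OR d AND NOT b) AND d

e AND (e OR NOT b) OR d OR d AND NOT b OR (e OR d OR d AND NOT b) AND d
= e OR d OR d AND NOT b OR (e OR d OR d AND NOT b) AND d
= e OR d OR d AND NOT b
= e OR d

e OR d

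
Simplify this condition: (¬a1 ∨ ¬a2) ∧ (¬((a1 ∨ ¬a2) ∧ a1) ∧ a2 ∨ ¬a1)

¬a1

(¬a1 ∨ ¬a2) ∧ (¬((a1 ∨ ¬a2) ∧ a1) ∧ a2 ∨ ¬a1)
= (¬a1 ∨ ¬a2) ∧ (¬a1 ∧ a2 ∨ ¬a1)   (absorption)
= (¬a1 ∨ ¬a2) ∧ ¬a1   (absorption)
= ¬a1   (absorption)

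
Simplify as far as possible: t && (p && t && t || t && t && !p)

t && (p && t && t || t && t && !p)
= t && t && t   — distribution
= t && t   — idempotence
= t   — idempotence

t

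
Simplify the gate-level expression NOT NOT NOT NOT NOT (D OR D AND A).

NOT NOT NOT NOT NOT (D OR D AND A)
= NOT NOT NOT (D OR D AND A)   (double negation)
= NOT NOT NOT D   (absorption)
= NOT D   (double negation)

NOT D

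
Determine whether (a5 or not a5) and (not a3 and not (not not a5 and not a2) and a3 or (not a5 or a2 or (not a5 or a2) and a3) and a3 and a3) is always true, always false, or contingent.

(a5 or not a5) and (not a3 and not (not not a5 and not a2) and a3 or (not a5 or a2 or (not a5 or a2) and a3) and a3 and a3)
= (a5 or not a5) and (not a3 and (not a5 or a2) and a3 or (not a5 or a2 or (not a5 or a2) and a3) and a3 and a3)   [De Morgan]
= (a5 or not a5) and (not a3 and (not a5 or a2) and a3 or (not a5 or a2) and a3 and a3)   [absorption]
= (a5 or not a5) and (not a5 or a2) and a3   [distribution]
= (not a5 or a2) and a3   [complement / identity]
This depends on a2, a3, a5, so it is not a constant.

contingent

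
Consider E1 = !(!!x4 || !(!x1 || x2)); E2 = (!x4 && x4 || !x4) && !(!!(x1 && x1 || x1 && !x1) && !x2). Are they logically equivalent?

E1: !(!!x4 || !(!x1 || x2))
    = !x4 && (!x1 || x2)   — De Morgan
E2: (!x4 && x4 || !x4) && !(!!(x1 && x1 || x1 && !x1) && !x2)
    = (!x4 && x4 || !x4) && !(!!x1 && !x2)   — distribution
    = (!x4 && x4 || !x4) && (!x1 || x2)   — De Morgan
    = !x4 && (!x1 || x2)   — complement / identity
Both reduce to !x4 && (!x1 || x2), so they are equivalent.

Yes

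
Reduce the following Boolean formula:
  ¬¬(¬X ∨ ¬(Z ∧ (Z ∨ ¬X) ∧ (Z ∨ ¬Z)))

¬¬(¬X ∨ ¬(Z ∧ (Z ∨ ¬X) ∧ (Z ∨ ¬Z)))
= ¬X ∨ ¬(Z ∧ (Z ∨ ¬X) ∧ (Z ∨ ¬Z))   [double negation]
= ¬X ∨ ¬(Z ∧ (Z ∨ ¬X))   [complement / identity]
= ¬X ∨ ¬Z   [absorption]

¬X ∨ ¬Z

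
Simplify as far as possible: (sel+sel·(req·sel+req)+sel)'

sel'

(sel+sel·(req·sel+req)+sel)'
= (sel+sel·req+sel)'   — absorption
= (sel+sel)'   — absorption
= sel'   — idempotence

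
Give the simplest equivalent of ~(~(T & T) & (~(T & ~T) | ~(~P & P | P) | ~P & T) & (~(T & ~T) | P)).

~(~(T & T) & (~(T & ~T) | ~(~P & P | P) | ~P & T) & (~(T & ~T) | P))
= ~(~(T & T) & (~(T & ~T) | ~P | ~P & T) & (~(T & ~T) | P))   — complement / identity
= ~(~(T & T) & (~(T & ~T) | (~P | ~P & T) & P))   — distribution
= ~(~(T & T) & (~(T & ~T) | ~P & P))   — absorption
= ~(~(T & T) & ~(T & ~T))   — complement / identity
= T & T | T & ~T   — De Morgan
= T   — distribution

T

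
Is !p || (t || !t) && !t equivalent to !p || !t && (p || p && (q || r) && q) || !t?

Yes

E1: !p || (t || !t) && !t
    = !p || !t   [complement / identity]
E2: !p || !t && (p || p && (q || r) && q) || !t
    = !p || !t && (p || p && q) || !t   [absorption]
    = !p || !t && p || !t   [absorption]
    = !p || !t   [absorption]
Both reduce to !p || !t, so they are equivalent.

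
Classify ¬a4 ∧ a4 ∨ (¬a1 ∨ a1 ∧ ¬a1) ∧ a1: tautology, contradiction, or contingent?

¬a4 ∧ a4 ∨ (¬a1 ∨ a1 ∧ ¬a1) ∧ a1
= ¬a4 ∧ a4 ∨ ¬a1 ∧ a1   — complement / identity
= ¬a4 ∧ a4   — complement / identity
= False   — complement

contradiction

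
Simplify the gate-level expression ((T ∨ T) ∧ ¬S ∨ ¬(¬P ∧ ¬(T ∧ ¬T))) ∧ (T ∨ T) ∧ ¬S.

((T ∨ T) ∧ ¬S ∨ ¬(¬P ∧ ¬(T ∧ ¬T))) ∧ (T ∨ T) ∧ ¬S
= ((T ∨ T) ∧ ¬S ∨ P ∨ T ∧ ¬T) ∧ (T ∨ T) ∧ ¬S   [De Morgan]
= ((T ∨ T) ∧ ¬S ∨ P) ∧ (T ∨ T) ∧ ¬S   [complement / identity]
= (T ∨ T) ∧ ¬S   [absorption]
= T ∧ ¬S   [idempotence]

T ∧ ¬S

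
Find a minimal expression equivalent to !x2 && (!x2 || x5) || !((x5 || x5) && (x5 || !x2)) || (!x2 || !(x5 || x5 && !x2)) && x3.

!x2 && (!x2 || x5) || !((x5 || x5) && (x5 || !x2)) || (!x2 || !(x5 || x5 && !x2)) && x3
= !x2 || !((x5 || x5) && (x5 || !x2)) || (!x2 || !(x5 || x5 && !x2)) && x3   (absorption)
= !x2 || !(x5 || x5 && !x2) || (!x2 || !(x5 || x5 && !x2)) && x3   (distribution)
= !x2 || !(x5 || x5 && !x2)   (absorption)
= !x2 || !x5   (absorption)

!x2 || !x5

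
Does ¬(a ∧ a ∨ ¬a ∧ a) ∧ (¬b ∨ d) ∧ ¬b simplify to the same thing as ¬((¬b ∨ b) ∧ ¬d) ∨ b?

E1: ¬(a ∧ a ∨ ¬a ∧ a) ∧ (¬b ∨ d) ∧ ¬b
    = ¬a ∧ (¬b ∨ d) ∧ ¬b   [distribution]
    = ¬a ∧ ¬b   [absorption]
E2: ¬((¬b ∨ b) ∧ ¬d) ∨ b
    = ¬¬d ∨ b   [complement / identity]
    = d ∨ b   [double negation]
These differ: at a=1, b=1, d=1, E1 = 0 but E2 = 1.

No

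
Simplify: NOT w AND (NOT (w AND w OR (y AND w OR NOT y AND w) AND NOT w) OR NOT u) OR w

TRUE

NOT w AND (NOT (w AND w OR (y AND w OR NOT y AND w) AND NOT w) OR NOT u) OR w
= NOT w AND (NOT (w AND w OR w AND NOT w) OR NOT u) OR w   — distribution
= NOT w AND (NOT w OR NOT u) OR w   — distribution
= NOT w OR w   — absorption
= TRUE   — complement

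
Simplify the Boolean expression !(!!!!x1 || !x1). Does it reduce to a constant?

false

!(!!!!x1 || !x1)
= !(!!x1 || !x1)   (double negation)
= !x1 && x1   (De Morgan)
= false   (complement)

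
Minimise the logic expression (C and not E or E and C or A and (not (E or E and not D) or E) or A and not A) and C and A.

(C and not E or E and C or A and (not (E or E and not D) or E) or A and not A) and C and A
= (C and not E or E and C or A and (not E or E) or A and not A) and C and A   — absorption
= (C or A and (not E or E) or A and not A) and C and A   — distribution
= (C or A and (not E or E)) and C and A   — complement / identity
= (C or A) and C and A   — complement / identity
= C and A   — absorption

C and A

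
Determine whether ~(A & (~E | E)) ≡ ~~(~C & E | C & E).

No

E1: ~(A & (~E | E))
    = ~A
E2: ~~(~C & E | C & E)
    = ~~E
    = E
These differ: at A=1, C=0, E=1, E1 = 0 but E2 = 1.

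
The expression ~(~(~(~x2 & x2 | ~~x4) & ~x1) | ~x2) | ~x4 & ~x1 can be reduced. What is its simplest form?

~x4 & ~x1

~(~(~(~x2 & x2 | ~~x4) & ~x1) | ~x2) | ~x4 & ~x1
= ~(~x2 & x2 | ~~x4) & ~x1 & x2 | ~x4 & ~x1
= ~~~x4 & ~x1 & x2 | ~x4 & ~x1
= ~x4 & ~x1 & x2 | ~x4 & ~x1
= ~x4 & ~x1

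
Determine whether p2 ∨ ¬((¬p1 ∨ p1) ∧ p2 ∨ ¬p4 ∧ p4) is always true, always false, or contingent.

p2 ∨ ¬((¬p1 ∨ p1) ∧ p2 ∨ ¬p4 ∧ p4)
= p2 ∨ ¬(p2 ∨ ¬p4 ∧ p4)   — complement / identity
= p2 ∨ ¬p2   — complement / identity
= True   — complement

always true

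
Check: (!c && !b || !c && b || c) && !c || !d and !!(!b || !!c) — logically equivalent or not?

No

E1: (!c && !b || !c && b || c) && !c || !d
    = (!c || c) && !c || !d   — distribution
    = !c || !d   — complement / identity
E2: !!(!b || !!c)
    = !b || !!c   — double negation
    = !b || c   — double negation
These differ: at b=1, c=1, d=1, E1 = 0 but E2 = 1.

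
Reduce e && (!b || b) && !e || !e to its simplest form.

!e

e && (!b || b) && !e || !e
= e && !e || !e
= !e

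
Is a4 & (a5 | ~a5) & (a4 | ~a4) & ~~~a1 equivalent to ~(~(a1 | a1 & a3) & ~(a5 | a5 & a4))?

No

E1: a4 & (a5 | ~a5) & (a4 | ~a4) & ~~~a1
    = a4 & (a4 | ~a4) & ~~~a1   (complement / identity)
    = a4 & ~~~a1   (complement / identity)
    = a4 & ~a1   (double negation)
E2: ~(~(a1 | a1 & a3) & ~(a5 | a5 & a4))
    = a1 | a1 & a3 | a5 | a5 & a4   (De Morgan)
    = a1 | a5 | a5 & a4   (absorption)
    = a1 | a5   (absorption)
These differ: at a1=1, a3=1, a4=0, a5=1, E1 = 0 but E2 = 1.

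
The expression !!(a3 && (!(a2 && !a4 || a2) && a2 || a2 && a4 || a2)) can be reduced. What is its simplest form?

a3 && a2

!!(a3 && (!(a2 && !a4 || a2) && a2 || a2 && a4 || a2))
= !!(a3 && (!a2 && a2 || a2 && a4 || a2))   — absorption
= !!(a3 && (!a2 && a2 || a2))   — absorption
= !!(a3 && a2)   — complement / identity
= a3 && a2   — double negation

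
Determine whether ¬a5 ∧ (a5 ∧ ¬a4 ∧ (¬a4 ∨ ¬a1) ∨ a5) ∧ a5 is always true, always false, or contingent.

always false

¬a5 ∧ (a5 ∧ ¬a4 ∧ (¬a4 ∨ ¬a1) ∨ a5) ∧ a5
= ¬a5 ∧ (a5 ∧ ¬a4 ∨ a5) ∧ a5   [absorption]
= ¬a5 ∧ a5 ∧ a5   [absorption]
= ¬a5 ∧ a5   [idempotence]
= False   [complement]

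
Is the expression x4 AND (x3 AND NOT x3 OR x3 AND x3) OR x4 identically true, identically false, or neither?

x4 AND (x3 AND NOT x3 OR x3 AND x3) OR x4
= x4 AND x3 OR x4   (distribution)
= x4   (absorption)
This depends on x4, so it is not a constant.

neither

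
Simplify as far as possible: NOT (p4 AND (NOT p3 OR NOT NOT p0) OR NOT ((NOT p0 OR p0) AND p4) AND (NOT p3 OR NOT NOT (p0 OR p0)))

NOT (p4 AND (NOT p3 OR NOT NOT p0) OR NOT ((NOT p0 OR p0) AND p4) AND (NOT p3 OR NOT NOT (p0 OR p0)))
= NOT (p4 AND (NOT p3 OR NOT NOT p0) OR NOT p4 AND (NOT p3 OR NOT NOT (p0 OR p0)))   — complement / identity
= NOT (p4 AND (NOT p3 OR NOT NOT p0) OR NOT p4 AND (NOT p3 OR NOT NOT p0))   — idempotence
= NOT (NOT p3 OR NOT NOT p0)   — distribution
= p3 AND NOT p0   — De Morgan

p3 AND NOT p0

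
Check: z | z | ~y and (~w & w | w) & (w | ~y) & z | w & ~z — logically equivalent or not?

No

E1: z | z | ~y
    = z | ~y
E2: (~w & w | w) & (w | ~y) & z | w & ~z
    = w & (w | ~y) & z | w & ~z
    = w & z | w & ~z
    = w
These differ: at w=0, y=0, z=0, E1 = 1 but E2 = 0.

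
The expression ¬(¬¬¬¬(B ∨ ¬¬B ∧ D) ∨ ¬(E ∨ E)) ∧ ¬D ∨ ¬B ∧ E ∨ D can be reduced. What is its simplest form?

¬B ∧ E ∨ D

¬(¬¬¬¬(B ∨ ¬¬B ∧ D) ∨ ¬(E ∨ E)) ∧ ¬D ∨ ¬B ∧ E ∨ D
= ¬(¬¬¬¬(B ∨ B ∧ D) ∨ ¬(E ∨ E)) ∧ ¬D ∨ ¬B ∧ E ∨ D
= ¬(¬¬(B ∨ B ∧ D) ∨ ¬(E ∨ E)) ∧ ¬D ∨ ¬B ∧ E ∨ D
= ¬(¬¬B ∨ ¬(E ∨ E)) ∧ ¬D ∨ ¬B ∧ E ∨ D
= ¬B ∧ (E ∨ E) ∧ ¬D ∨ ¬B ∧ E ∨ D
= ¬B ∧ E ∧ ¬D ∨ ¬B ∧ E ∨ D
= ¬B ∧ E ∨ D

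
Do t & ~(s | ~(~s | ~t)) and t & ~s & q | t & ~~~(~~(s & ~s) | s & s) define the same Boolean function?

Yes

E1: t & ~(s | ~(~s | ~t))
    = t & ~(s | s & t)   — De Morgan
    = t & ~s   — absorption
E2: t & ~s & q | t & ~~~(~~(s & ~s) | s & s)
    = t & ~s & q | t & ~~~(s & ~s | s & s)   — double negation
    = t & ~s & q | t & ~~~s   — distribution
    = t & ~s & q | t & ~s   — double negation
    = t & ~s   — absorption
Both reduce to t & ~s, so they are equivalent.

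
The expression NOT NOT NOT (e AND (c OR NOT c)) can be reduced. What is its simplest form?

NOT e

NOT NOT NOT (e AND (c OR NOT c))
= NOT (e AND (c OR NOT c))   (double negation)
= NOT e   (complement / identity)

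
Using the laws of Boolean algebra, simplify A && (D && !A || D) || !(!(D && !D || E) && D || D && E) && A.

A

A && (D && !A || D) || !(!(D && !D || E) && D || D && E) && A
= A && (D && !A || D) || !(!E && D || D && E) && A   (complement / identity)
= A && (D && !A || D) || !D && A   (distribution)
= A && D || !D && A   (absorption)
= A   (distribution)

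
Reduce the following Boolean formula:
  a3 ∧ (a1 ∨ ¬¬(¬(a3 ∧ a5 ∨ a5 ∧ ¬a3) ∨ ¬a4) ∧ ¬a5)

a3 ∧ (a1 ∨ ¬¬(¬(a3 ∧ a5 ∨ a5 ∧ ¬a3) ∨ ¬a4) ∧ ¬a5)
= a3 ∧ (a1 ∨ (¬(a3 ∧ a5 ∨ a5 ∧ ¬a3) ∨ ¬a4) ∧ ¬a5)   (double negation)
= a3 ∧ (a1 ∨ (¬a5 ∨ ¬a4) ∧ ¬a5)   (distribution)
= a3 ∧ (a1 ∨ ¬a5)   (absorption)

a3 ∧ (a1 ∨ ¬a5)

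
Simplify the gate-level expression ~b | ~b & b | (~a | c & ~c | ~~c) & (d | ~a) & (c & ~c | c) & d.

~b | ~b & b | (~a | c & ~c | ~~c) & (d | ~a) & (c & ~c | c) & d
= ~b | ~b & b | (~a | c & ~c | c) & (d | ~a) & (c & ~c | c) & d   — double negation
= ~b | ~b & b | ((c & ~c | c) & d | ~a) & (c & ~c | c) & d   — distribution
= ~b | ~b & b | (c & ~c | c) & d   — absorption
= ~b | (c & ~c | c) & d   — complement / identity
= ~b | c & d   — complement / identity

~b | c & d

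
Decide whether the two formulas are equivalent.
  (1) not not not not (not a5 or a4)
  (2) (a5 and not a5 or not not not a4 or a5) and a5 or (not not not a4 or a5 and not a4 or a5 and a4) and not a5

E1: not not not not (not a5 or a4)
    = not not (not a5 or a4)   (double negation)
    = not a5 or a4   (double negation)
E2: (a5 and not a5 or not not not a4 or a5) and a5 or (not not not a4 or a5 and not a4 or a5 and a4) and not a5
    = (a5 and not a5 or not not not a4 or a5) and a5 or (not not not a4 or a5) and not a5   (distribution)
    = (not not not a4 or a5) and a5 or (not not not a4 or a5) and not a5   (complement / identity)
    = not not not a4 or a5   (distribution)
    = not a4 or a5   (double negation)
These differ: at a4=1, a5=0, E1 = 1 but E2 = 0.

No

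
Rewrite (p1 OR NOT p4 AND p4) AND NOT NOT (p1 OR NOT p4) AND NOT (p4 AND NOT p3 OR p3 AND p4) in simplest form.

(p1 OR NOT p4 AND p4) AND NOT NOT (p1 OR NOT p4) AND NOT (p4 AND NOT p3 OR p3 AND p4)
= (p1 OR NOT p4 AND p4) AND NOT NOT (p1 OR NOT p4) AND NOT p4   [distribution]
= p1 AND NOT NOT (p1 OR NOT p4) AND NOT p4   [complement / identity]
= p1 AND (p1 OR NOT p4) AND NOT p4   [double negation]
= p1 AND NOT p4   [absorption]

p1 AND NOT p4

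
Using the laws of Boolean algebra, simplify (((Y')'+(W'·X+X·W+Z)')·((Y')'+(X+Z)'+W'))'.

(((Y')'+(W'·X+X·W+Z)')·((Y')'+(X+Z)'+W'))'
= (((Y')'+(X+Z)')·((Y')'+(X+Z)'+W'))'   [distribution]
= ((Y')'+(X+Z)')'   [absorption]
= Y'·(X+Z)   [De Morgan]

Y'·(X+Z)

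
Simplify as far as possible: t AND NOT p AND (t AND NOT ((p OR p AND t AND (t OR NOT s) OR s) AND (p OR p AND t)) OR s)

t AND NOT p AND (t AND NOT ((p OR p AND t AND (t OR NOT s) OR s) AND (p OR p AND t)) OR s)
= t AND NOT p AND (t AND NOT ((p OR p AND t OR s) AND (p OR p AND t)) OR s)   — absorption
= t AND NOT p AND (t AND NOT (p OR p AND t) OR s)   — absorption
= t AND NOT p AND (t AND NOT p OR s)   — absorption
= t AND NOT p   — absorption

t AND NOT p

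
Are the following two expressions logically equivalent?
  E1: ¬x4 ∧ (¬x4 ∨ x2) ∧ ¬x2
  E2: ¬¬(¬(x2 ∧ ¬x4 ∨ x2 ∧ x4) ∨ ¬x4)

E1: ¬x4 ∧ (¬x4 ∨ x2) ∧ ¬x2
    = ¬x4 ∧ ¬x2   (absorption)
E2: ¬¬(¬(x2 ∧ ¬x4 ∨ x2 ∧ x4) ∨ ¬x4)
    = ¬¬(¬x2 ∨ ¬x4)   (distribution)
    = ¬x2 ∨ ¬x4   (double negation)
These differ: at x2=1, x4=0, E1 = 0 but E2 = 1.

No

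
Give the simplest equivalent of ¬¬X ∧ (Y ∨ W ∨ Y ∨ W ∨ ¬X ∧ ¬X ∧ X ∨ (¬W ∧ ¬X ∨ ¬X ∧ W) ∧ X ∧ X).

¬¬X ∧ (Y ∨ W ∨ Y ∨ W ∨ ¬X ∧ ¬X ∧ X ∨ (¬W ∧ ¬X ∨ ¬X ∧ W) ∧ X ∧ X)
= ¬¬X ∧ (Y ∨ W ∨ ¬X ∧ ¬X ∧ X ∨ (¬W ∧ ¬X ∨ ¬X ∧ W) ∧ X ∧ X)
= ¬¬X ∧ (Y ∨ W ∨ ¬X ∧ ¬X ∧ X ∨ ¬X ∧ X ∧ X)
= ¬¬X ∧ (Y ∨ W ∨ ¬X ∧ X)
= X ∧ (Y ∨ W ∨ ¬X ∧ X)
= X ∧ (Y ∨ W)

X ∧ (Y ∨ W)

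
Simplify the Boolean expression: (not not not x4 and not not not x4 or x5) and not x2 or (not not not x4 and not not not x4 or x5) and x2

not x4 or x5

(not not not x4 and not not not x4 or x5) and not x2 or (not not not x4 and not not not x4 or x5) and x2
= not not not x4 and not not not x4 or x5   [distribution]
= not not not x4 or x5   [idempotence]
= not x4 or x5   [double negation]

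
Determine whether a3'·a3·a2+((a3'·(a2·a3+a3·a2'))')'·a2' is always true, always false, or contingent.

always false

a3'·a3·a2+((a3'·(a2·a3+a3·a2'))')'·a2'
= a3'·a3·a2+a3'·(a2·a3+a3·a2')·a2'   — double negation
= a3'·a3·a2+a3'·a3·a2'   — distribution
= a3'·a3   — distribution
= 0   — complement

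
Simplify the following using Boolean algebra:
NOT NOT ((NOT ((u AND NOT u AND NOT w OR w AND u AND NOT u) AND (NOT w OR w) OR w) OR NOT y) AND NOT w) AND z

NOT w AND z

NOT NOT ((NOT ((u AND NOT u AND NOT w OR w AND u AND NOT u) AND (NOT w OR w) OR w) OR NOT y) AND NOT w) AND z
= NOT NOT ((NOT (u AND NOT u AND NOT w OR w AND u AND NOT u OR w) OR NOT y) AND NOT w) AND z
= NOT NOT ((NOT (u AND NOT u OR w) OR NOT y) AND NOT w) AND z
= NOT NOT ((NOT w OR NOT y) AND NOT w) AND z
= NOT NOT NOT w AND z
= NOT w AND z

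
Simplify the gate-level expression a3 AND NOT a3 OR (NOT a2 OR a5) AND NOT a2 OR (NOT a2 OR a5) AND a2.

NOT a2 OR a5

a3 AND NOT a3 OR (NOT a2 OR a5) AND NOT a2 OR (NOT a2 OR a5) AND a2
= (NOT a2 OR a5) AND NOT a2 OR (NOT a2 OR a5) AND a2
= NOT a2 OR a5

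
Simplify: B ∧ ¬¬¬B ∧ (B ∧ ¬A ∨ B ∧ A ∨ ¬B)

False

B ∧ ¬¬¬B ∧ (B ∧ ¬A ∨ B ∧ A ∨ ¬B)
= B ∧ ¬B ∧ (B ∧ ¬A ∨ B ∧ A ∨ ¬B)   [double negation]
= B ∧ ¬B ∧ (B ∨ ¬B)   [distribution]
= B ∧ ¬B   [complement / identity]
= False   [complement]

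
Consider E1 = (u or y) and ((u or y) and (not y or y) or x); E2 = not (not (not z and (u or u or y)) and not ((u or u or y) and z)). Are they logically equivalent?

Yes

E1: (u or y) and ((u or y) and (not y or y) or x)
    = (u or y) and (u or y or x)   [complement / identity]
    = u or y   [absorption]
E2: not (not (not z and (u or u or y)) and not ((u or u or y) and z))
    = not z and (u or u or y) or (u or u or y) and z   [De Morgan]
    = u or u or y   [distribution]
    = u or y   [idempotence]
Both reduce to u or y, so they are equivalent.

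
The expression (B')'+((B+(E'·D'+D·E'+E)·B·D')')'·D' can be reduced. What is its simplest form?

B

(B')'+((B+(E'·D'+D·E'+E)·B·D')')'·D'
= (B')'+((B+(E'+E)·B·D')')'·D'   [distribution]
= (B')'+((B+B·D')')'·D'   [complement / identity]
= (B')'+(B')'·D'   [absorption]
= (B')'   [absorption]
= B   [double negation]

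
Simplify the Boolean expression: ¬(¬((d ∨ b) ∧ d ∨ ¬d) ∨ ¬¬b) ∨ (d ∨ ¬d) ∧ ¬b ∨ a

¬(¬((d ∨ b) ∧ d ∨ ¬d) ∨ ¬¬b) ∨ (d ∨ ¬d) ∧ ¬b ∨ a
= ¬(¬(d ∨ ¬d) ∨ ¬¬b) ∨ (d ∨ ¬d) ∧ ¬b ∨ a   — absorption
= (d ∨ ¬d) ∧ ¬b ∨ (d ∨ ¬d) ∧ ¬b ∨ a   — De Morgan
= (d ∨ ¬d) ∧ ¬b ∨ a   — idempotence
= ¬b ∨ a   — complement / identity

¬b ∨ a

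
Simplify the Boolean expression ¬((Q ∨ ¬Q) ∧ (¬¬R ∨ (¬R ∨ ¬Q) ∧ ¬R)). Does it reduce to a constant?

¬((Q ∨ ¬Q) ∧ (¬¬R ∨ (¬R ∨ ¬Q) ∧ ¬R))
= ¬((Q ∨ ¬Q) ∧ (¬¬R ∨ ¬R))
= ¬(¬¬R ∨ ¬R)
= ¬R ∧ R
= False

False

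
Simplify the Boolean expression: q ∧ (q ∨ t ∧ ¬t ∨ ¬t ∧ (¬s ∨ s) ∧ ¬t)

q ∧ (q ∨ t ∧ ¬t ∨ ¬t ∧ (¬s ∨ s) ∧ ¬t)
= q ∧ (q ∨ t ∧ ¬t ∨ ¬t ∧ ¬t)   — complement / identity
= q ∧ (q ∨ ¬t)   — distribution
= q   — absorption

q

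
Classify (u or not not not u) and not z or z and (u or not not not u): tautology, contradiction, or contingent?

tautology

(u or not not not u) and not z or z and (u or not not not u)
= u or not not not u   [distribution]
= u or not u   [double negation]
= True   [complement]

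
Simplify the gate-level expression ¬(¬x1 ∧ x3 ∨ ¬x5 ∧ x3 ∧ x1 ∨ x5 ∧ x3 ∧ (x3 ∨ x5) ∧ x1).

¬x3

¬(¬x1 ∧ x3 ∨ ¬x5 ∧ x3 ∧ x1 ∨ x5 ∧ x3 ∧ (x3 ∨ x5) ∧ x1)
= ¬(¬x1 ∧ x3 ∨ ¬x5 ∧ x3 ∧ x1 ∨ x5 ∧ x3 ∧ x1)   [absorption]
= ¬(¬x1 ∧ x3 ∨ x3 ∧ x1)   [distribution]
= ¬x3   [distribution]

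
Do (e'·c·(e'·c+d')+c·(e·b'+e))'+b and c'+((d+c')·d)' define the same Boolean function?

No

E1: (e'·c·(e'·c+d')+c·(e·b'+e))'+b
    = (e'·c·(e'·c+d')+c·e)'+b   (absorption)
    = (e'·c+c·e)'+b   (absorption)
    = c'+b   (distribution)
E2: c'+((d+c')·d)'
    = c'+d'   (absorption)
These differ: at b=1, c=1, d=1, e=1, E1 = 1 but E2 = 0.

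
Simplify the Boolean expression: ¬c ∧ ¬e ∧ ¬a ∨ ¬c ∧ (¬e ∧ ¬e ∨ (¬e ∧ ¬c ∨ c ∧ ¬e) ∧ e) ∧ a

¬c ∧ ¬e

¬c ∧ ¬e ∧ ¬a ∨ ¬c ∧ (¬e ∧ ¬e ∨ (¬e ∧ ¬c ∨ c ∧ ¬e) ∧ e) ∧ a
= ¬c ∧ ¬e ∧ ¬a ∨ ¬c ∧ (¬e ∧ ¬e ∨ ¬e ∧ e) ∧ a
= ¬c ∧ ¬e ∧ ¬a ∨ ¬c ∧ ¬e ∧ a
= ¬c ∧ ¬e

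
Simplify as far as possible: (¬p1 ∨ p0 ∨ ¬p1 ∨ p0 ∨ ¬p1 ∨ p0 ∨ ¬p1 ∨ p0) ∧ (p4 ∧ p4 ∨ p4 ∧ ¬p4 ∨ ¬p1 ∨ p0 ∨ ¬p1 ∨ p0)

¬p1 ∨ p0

(¬p1 ∨ p0 ∨ ¬p1 ∨ p0 ∨ ¬p1 ∨ p0 ∨ ¬p1 ∨ p0) ∧ (p4 ∧ p4 ∨ p4 ∧ ¬p4 ∨ ¬p1 ∨ p0 ∨ ¬p1 ∨ p0)
= (¬p1 ∨ p0 ∨ ¬p1 ∨ p0) ∧ (p4 ∧ p4 ∨ p4 ∧ ¬p4) ∨ ¬p1 ∨ p0 ∨ ¬p1 ∨ p0
= (¬p1 ∨ p0 ∨ ¬p1 ∨ p0) ∧ p4 ∨ ¬p1 ∨ p0 ∨ ¬p1 ∨ p0
= ¬p1 ∨ p0 ∨ ¬p1 ∨ p0
= ¬p1 ∨ p0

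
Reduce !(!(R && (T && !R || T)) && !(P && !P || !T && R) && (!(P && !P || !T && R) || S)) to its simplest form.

R

!(!(R && (T && !R || T)) && !(P && !P || !T && R) && (!(P && !P || !T && R) || S))
= !(!(R && (T && !R || T)) && !(P && !P || !T && R))   [absorption]
= !(!(R && (T && !R || T)) && !(!T && R))   [complement / identity]
= !(!(R && T) && !(!T && R))   [absorption]
= R && T || !T && R   [De Morgan]
= R   [distribution]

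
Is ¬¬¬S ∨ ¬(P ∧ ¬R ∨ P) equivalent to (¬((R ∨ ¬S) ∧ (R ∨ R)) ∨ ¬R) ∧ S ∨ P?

No

E1: ¬¬¬S ∨ ¬(P ∧ ¬R ∨ P)
    = ¬¬¬S ∨ ¬P   [absorption]
    = ¬S ∨ ¬P   [double negation]
E2: (¬((R ∨ ¬S) ∧ (R ∨ R)) ∨ ¬R) ∧ S ∨ P
    = (¬((R ∨ ¬S) ∧ R) ∨ ¬R) ∧ S ∨ P   [idempotence]
    = (¬R ∨ ¬R) ∧ S ∨ P   [absorption]
    = ¬R ∧ S ∨ P   [idempotence]
These differ: at P=1, R=0, S=1, E1 = 0 but E2 = 1.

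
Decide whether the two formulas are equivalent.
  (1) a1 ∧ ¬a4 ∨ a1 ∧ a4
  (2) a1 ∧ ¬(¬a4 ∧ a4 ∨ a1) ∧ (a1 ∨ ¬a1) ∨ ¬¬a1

E1: a1 ∧ ¬a4 ∨ a1 ∧ a4
    = a1
E2: a1 ∧ ¬(¬a4 ∧ a4 ∨ a1) ∧ (a1 ∨ ¬a1) ∨ ¬¬a1
    = a1 ∧ ¬(¬a4 ∧ a4 ∨ a1) ∨ ¬¬a1
    = a1 ∧ ¬(¬a4 ∧ a4 ∨ a1) ∨ a1
    = a1 ∧ ¬a1 ∨ a1
    = a1
Both reduce to a1, so they are equivalent.

Yes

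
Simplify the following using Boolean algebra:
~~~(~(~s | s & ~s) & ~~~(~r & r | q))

~s | q

~~~(~(~s | s & ~s) & ~~~(~r & r | q))
= ~~~(~(~s | s & ~s) & ~(~r & r | q))   — double negation
= ~~~(~(~s | s & ~s) & ~q)   — complement / identity
= ~~~(~~s & ~q)   — complement / identity
= ~~(~s | q)   — De Morgan
= ~s | q   — double negation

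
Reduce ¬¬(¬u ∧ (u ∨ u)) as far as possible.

False

¬¬(¬u ∧ (u ∨ u))
= ¬¬(¬u ∧ u)   — idempotence
= ¬u ∧ u   — double negation
= False   — complement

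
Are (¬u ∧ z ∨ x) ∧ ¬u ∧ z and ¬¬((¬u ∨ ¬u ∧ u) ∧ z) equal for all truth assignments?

E1: (¬u ∧ z ∨ x) ∧ ¬u ∧ z
    = ¬u ∧ z   — absorption
E2: ¬¬((¬u ∨ ¬u ∧ u) ∧ z)
    = ¬¬(¬u ∧ z)   — complement / identity
    = ¬u ∧ z   — double negation
Both reduce to ¬u ∧ z, so they are equivalent.

Yes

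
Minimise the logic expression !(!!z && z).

!(!!z && z)
= !(z && z)   (double negation)
= !z   (idempotence)

!z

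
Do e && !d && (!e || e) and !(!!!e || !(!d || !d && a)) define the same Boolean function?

Yes

E1: e && !d && (!e || e)
    = e && !d   [complement / identity]
E2: !(!!!e || !(!d || !d && a))
    = !(!!!e || !!d)   [absorption]
    = !(!e || !!d)   [double negation]
    = e && !d   [De Morgan]
Both reduce to e && !d, so they are equivalent.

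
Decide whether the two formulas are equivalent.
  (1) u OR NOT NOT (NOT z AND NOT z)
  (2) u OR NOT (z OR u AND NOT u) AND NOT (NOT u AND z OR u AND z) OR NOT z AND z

Yes

E1: u OR NOT NOT (NOT z AND NOT z)
    = u OR NOT NOT NOT z   (idempotence)
    = u OR NOT z   (double negation)
E2: u OR NOT (z OR u AND NOT u) AND NOT (NOT u AND z OR u AND z) OR NOT z AND z
    = u OR NOT (z OR u AND NOT u) AND NOT z OR NOT z AND z   (distribution)
    = u OR NOT z AND NOT z OR NOT z AND z   (complement / identity)
    = u OR NOT z   (distribution)
Both reduce to u OR NOT z, so they are equivalent.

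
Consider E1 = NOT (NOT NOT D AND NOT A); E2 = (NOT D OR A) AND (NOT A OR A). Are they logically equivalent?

Yes

E1: NOT (NOT NOT D AND NOT A)
    = NOT D OR A
E2: (NOT D OR A) AND (NOT A OR A)
    = NOT D OR A
Both reduce to NOT D OR A, so they are equivalent.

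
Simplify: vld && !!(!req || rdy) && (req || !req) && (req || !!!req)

vld && !!(!req || rdy) && (req || !req) && (req || !!!req)
= vld && !!(!req || rdy) && (req || !req) && (req || !req)
= vld && (!req || rdy) && (req || !req) && (req || !req)
= vld && (!req || rdy) && (req || !req)
= vld && (!req || rdy)

vld && (!req || rdy)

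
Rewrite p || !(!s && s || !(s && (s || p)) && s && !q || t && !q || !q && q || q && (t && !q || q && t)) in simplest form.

p || !t

p || !(!s && s || !(s && (s || p)) && s && !q || t && !q || !q && q || q && (t && !q || q && t))
= p || !(!s && s || !s && s && !q || t && !q || !q && q || q && (t && !q || q && t))
= p || !(!s && s || t && !q || !q && q || q && (t && !q || q && t))
= p || !(!s && s || t && !q || !q && q || q && t)
= p || !(!s && s || t && !q || q && t)
= p || !(!s && s || t)
= p || !t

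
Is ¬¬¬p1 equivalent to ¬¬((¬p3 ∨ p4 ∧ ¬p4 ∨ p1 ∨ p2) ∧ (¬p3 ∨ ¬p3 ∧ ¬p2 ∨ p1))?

E1: ¬¬¬p1
    = ¬p1
E2: ¬¬((¬p3 ∨ p4 ∧ ¬p4 ∨ p1 ∨ p2) ∧ (¬p3 ∨ ¬p3 ∧ ¬p2 ∨ p1))
    = ¬¬((¬p3 ∨ p1 ∨ p2) ∧ (¬p3 ∨ ¬p3 ∧ ¬p2 ∨ p1))
    = ¬¬((¬p3 ∨ p1 ∨ p2) ∧ (¬p3 ∨ p1))
    = ¬¬(¬p3 ∨ p1)
    = ¬p3 ∨ p1
These differ: at p1=1, p2=1, p3=1, p4=0, E1 = 0 but E2 = 1.

No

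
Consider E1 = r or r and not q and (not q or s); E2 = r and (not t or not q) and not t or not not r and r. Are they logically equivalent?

E1: r or r and not q and (not q or s)
    = r or r and not q   [absorption]
    = r   [absorption]
E2: r and (not t or not q) and not t or not not r and r
    = r and not t or not not r and r   [absorption]
    = r and not t or r and r   [double negation]
    = r and not t or r   [idempotence]
    = r   [absorption]
Both reduce to r, so they are equivalent.

Yes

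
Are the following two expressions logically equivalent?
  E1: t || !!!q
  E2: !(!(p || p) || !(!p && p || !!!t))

E1: t || !!!q
    = t || !q   [double negation]
E2: !(!(p || p) || !(!p && p || !!!t))
    = !(!(p || p) || !(!p && p || !t))   [double negation]
    = (p || p) && (!p && p || !t)   [De Morgan]
    = p && (!p && p || !t)   [idempotence]
    = p && !t   [complement / identity]
These differ: at p=0, q=0, t=1, E1 = 1 but E2 = 0.

No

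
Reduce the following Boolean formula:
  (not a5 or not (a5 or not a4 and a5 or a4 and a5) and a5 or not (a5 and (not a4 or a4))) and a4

(not a5 or not (a5 or not a4 and a5 or a4 and a5) and a5 or not (a5 and (not a4 or a4))) and a4
= (not a5 or not (a5 or a5) and a5 or not (a5 and (not a4 or a4))) and a4   — distribution
= (not a5 or not a5 and a5 or not (a5 and (not a4 or a4))) and a4   — idempotence
= (not a5 or not (a5 and (not a4 or a4))) and a4   — complement / identity
= (not a5 or not a5) and a4   — complement / identity
= not a5 and a4   — idempotence

not a5 and a4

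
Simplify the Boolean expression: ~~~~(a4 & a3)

a4 & a3

~~~~(a4 & a3)
= ~~(a4 & a3)   (double negation)
= a4 & a3   (double negation)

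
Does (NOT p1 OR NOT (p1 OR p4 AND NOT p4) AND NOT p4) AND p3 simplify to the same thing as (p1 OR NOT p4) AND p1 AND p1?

No

E1: (NOT p1 OR NOT (p1 OR p4 AND NOT p4) AND NOT p4) AND p3
    = (NOT p1 OR NOT p1 AND NOT p4) AND p3   — complement / identity
    = NOT p1 AND p3   — absorption
E2: (p1 OR NOT p4) AND p1 AND p1
    = p1 AND p1   — absorption
    = p1   — idempotence
These differ: at p1=1, p3=0, p4=0, E1 = 0 but E2 = 1.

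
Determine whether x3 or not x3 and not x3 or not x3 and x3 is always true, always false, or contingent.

x3 or not x3 and not x3 or not x3 and x3
= x3 or not x3
= True

always true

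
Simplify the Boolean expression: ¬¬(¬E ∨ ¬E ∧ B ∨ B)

¬¬(¬E ∨ ¬E ∧ B ∨ B)
= ¬¬(¬E ∨ B)   (absorption)
= ¬E ∨ B   (double negation)

¬E ∨ B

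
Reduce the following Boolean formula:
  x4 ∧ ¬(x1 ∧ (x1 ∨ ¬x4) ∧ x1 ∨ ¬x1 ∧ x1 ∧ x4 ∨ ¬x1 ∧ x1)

x4 ∧ ¬(x1 ∧ (x1 ∨ ¬x4) ∧ x1 ∨ ¬x1 ∧ x1 ∧ x4 ∨ ¬x1 ∧ x1)
= x4 ∧ ¬(x1 ∧ x1 ∨ ¬x1 ∧ x1 ∧ x4 ∨ ¬x1 ∧ x1)   (absorption)
= x4 ∧ ¬(x1 ∧ x1 ∨ ¬x1 ∧ x1)   (absorption)
= x4 ∧ ¬x1   (distribution)

x4 ∧ ¬x1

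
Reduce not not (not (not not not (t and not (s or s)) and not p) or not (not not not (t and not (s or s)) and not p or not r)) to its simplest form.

t and not s or p

not not (not (not not not (t and not (s or s)) and not p) or not (not not not (t and not (s or s)) and not p or not r))
= not (not not not (t and not (s or s)) and not p and (not not not (t and not (s or s)) and not p or not r))   — De Morgan
= not (not not not (t and not (s or s)) and not p)   — absorption
= not not (t and not (s or s)) or p   — De Morgan
= t and not (s or s) or p   — double negation
= t and not s or p   — idempotence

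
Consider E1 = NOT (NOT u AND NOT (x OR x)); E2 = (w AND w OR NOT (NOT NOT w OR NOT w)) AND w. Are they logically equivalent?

No

E1: NOT (NOT u AND NOT (x OR x))
    = NOT (NOT u AND NOT x)
    = u OR x
E2: (w AND w OR NOT (NOT NOT w OR NOT w)) AND w
    = (w AND w OR NOT w AND w) AND w
    = w AND w
    = w
These differ: at u=1, w=0, x=0, E1 = 1 but E2 = 0.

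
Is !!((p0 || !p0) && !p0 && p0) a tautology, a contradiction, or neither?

contradiction

!!((p0 || !p0) && !p0 && p0)
= (p0 || !p0) && !p0 && p0
= !p0 && p0
= false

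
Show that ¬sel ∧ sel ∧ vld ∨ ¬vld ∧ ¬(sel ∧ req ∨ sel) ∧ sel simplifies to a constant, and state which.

False

¬sel ∧ sel ∧ vld ∨ ¬vld ∧ ¬(sel ∧ req ∨ sel) ∧ sel
= ¬sel ∧ sel ∧ vld ∨ ¬vld ∧ ¬sel ∧ sel   — absorption
= ¬sel ∧ sel   — distribution
= False   — complement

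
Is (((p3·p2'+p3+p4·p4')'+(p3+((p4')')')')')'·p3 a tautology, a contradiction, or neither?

(((p3·p2'+p3+p4·p4')'+(p3+((p4')')')')')'·p3
= (((p3+p4·p4')'+(p3+((p4')')')')')'·p3   [absorption]
= ((p3'+(p3+((p4')')')')')'·p3   [complement / identity]
= (p3·(p3+((p4')')'))'·p3   [De Morgan]
= (p3·(p3+p4'))'·p3   [double negation]
= p3'·p3   [absorption]
= 0   [complement]

contradiction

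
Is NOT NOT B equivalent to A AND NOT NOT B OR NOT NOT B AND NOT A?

E1: NOT NOT B
    = B
E2: A AND NOT NOT B OR NOT NOT B AND NOT A
    = NOT NOT B
    = B
Both reduce to B, so they are equivalent.

Yes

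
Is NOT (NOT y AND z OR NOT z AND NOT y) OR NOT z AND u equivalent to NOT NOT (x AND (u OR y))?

E1: NOT (NOT y AND z OR NOT z AND NOT y) OR NOT z AND u
    = NOT NOT y OR NOT z AND u   [distribution]
    = y OR NOT z AND u   [double negation]
E2: NOT NOT (x AND (u OR y))
    = x AND (u OR y)   [double negation]
These differ: at u=1, x=0, y=0, z=0, E1 = 1 but E2 = 0.

No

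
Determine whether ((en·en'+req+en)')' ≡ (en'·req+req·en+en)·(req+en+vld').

Yes

E1: ((en·en'+req+en)')'
    = en·en'+req+en   — double negation
    = req+en   — complement / identity
E2: (en'·req+req·en+en)·(req+en+vld')
    = (req+en)·(req+en+vld')   — distribution
    = req+en   — absorption
Both reduce to req+en, so they are equivalent.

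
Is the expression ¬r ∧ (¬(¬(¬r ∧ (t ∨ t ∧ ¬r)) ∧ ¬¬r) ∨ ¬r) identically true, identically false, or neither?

neither

¬r ∧ (¬(¬(¬r ∧ (t ∨ t ∧ ¬r)) ∧ ¬¬r) ∨ ¬r)
= ¬r ∧ (¬(¬(¬r ∧ t) ∧ ¬¬r) ∨ ¬r)   — absorption
= ¬r ∧ (¬r ∧ t ∨ ¬r ∨ ¬r)   — De Morgan
= ¬r ∧ (¬r ∨ ¬r)   — absorption
= ¬r ∧ ¬r   — idempotence
= ¬r   — idempotence
This depends on r, so it is not a constant.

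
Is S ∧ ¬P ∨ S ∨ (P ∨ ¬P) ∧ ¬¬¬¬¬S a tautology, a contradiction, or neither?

tautology

S ∧ ¬P ∨ S ∨ (P ∨ ¬P) ∧ ¬¬¬¬¬S
= S ∧ ¬P ∨ S ∨ ¬¬¬¬¬S   (complement / identity)
= S ∧ ¬P ∨ S ∨ ¬¬¬S   (double negation)
= S ∨ ¬¬¬S   (absorption)
= S ∨ ¬S   (double negation)
= True   (complement)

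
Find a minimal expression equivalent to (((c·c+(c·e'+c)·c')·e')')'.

c·e'

(((c·c+(c·e'+c)·c')·e')')'
= (((c·c+c·c')·e')')'   — absorption
= ((c·e')')'   — distribution
= c·e'   — double negation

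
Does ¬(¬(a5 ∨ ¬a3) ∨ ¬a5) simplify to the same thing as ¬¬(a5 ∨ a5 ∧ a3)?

Yes

E1: ¬(¬(a5 ∨ ¬a3) ∨ ¬a5)
    = (a5 ∨ ¬a3) ∧ a5   (De Morgan)
    = a5   (absorption)
E2: ¬¬(a5 ∨ a5 ∧ a3)
    = a5 ∨ a5 ∧ a3   (double negation)
    = a5   (absorption)
Both reduce to a5, so they are equivalent.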